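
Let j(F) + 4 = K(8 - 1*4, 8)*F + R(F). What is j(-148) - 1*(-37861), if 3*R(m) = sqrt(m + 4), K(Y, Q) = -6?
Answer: 38745 + 4*I ≈ 38745.0 + 4.0*I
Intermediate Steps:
R(m) = sqrt(4 + m)/3 (R(m) = sqrt(m + 4)/3 = sqrt(4 + m)/3)
j(F) = -4 - 6*F + sqrt(4 + F)/3 (j(F) = -4 + (-6*F + sqrt(4 + F)/3) = -4 - 6*F + sqrt(4 + F)/3)
j(-148) - 1*(-37861) = (-4 - 6*(-148) + sqrt(4 - 148)/3) - 1*(-37861) = (-4 + 888 + sqrt(-144)/3) + 37861 = (-4 + 888 + (12*I)/3) + 37861 = (-4 + 888 + 4*I) + 37861 = (884 + 4*I) + 37861 = 38745 + 4*I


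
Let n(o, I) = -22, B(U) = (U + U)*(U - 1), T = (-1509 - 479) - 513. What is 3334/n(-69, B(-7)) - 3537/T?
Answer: -4130260/27511 ≈ -150.13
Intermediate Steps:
T = -2501 (T = -1988 - 513 = -2501)
B(U) = 2*U*(-1 + U) (B(U) = (2*U)*(-1 + U) = 2*U*(-1 + U))
3334/n(-69, B(-7)) - 3537/T = 3334/(-22) - 3537/(-2501) = 3334*(-1/22) - 3537*(-1/2501) = -1667/11 + 3537/2501 = -4130260/27511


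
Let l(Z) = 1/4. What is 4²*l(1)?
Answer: 4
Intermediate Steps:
l(Z) = ¼
4²*l(1) = 4²*(¼) = 16*(¼) = 4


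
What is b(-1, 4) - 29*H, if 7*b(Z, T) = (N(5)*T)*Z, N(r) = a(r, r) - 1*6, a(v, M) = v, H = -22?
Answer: 4470/7 ≈ 638.57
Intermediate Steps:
N(r) = -6 + r (N(r) = r - 1*6 = r - 6 = -6 + r)
b(Z, T) = -T*Z/7 (b(Z, T) = (((-6 + 5)*T)*Z)/7 = ((-T)*Z)/7 = (-T*Z)/7 = -T*Z/7)
b(-1, 4) - 29*H = -1/7*4*(-1) - 29*(-22) = 4/7 + 638 = 4470/7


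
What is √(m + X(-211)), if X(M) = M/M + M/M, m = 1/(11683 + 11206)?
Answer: √1047835531/22889 ≈ 1.4142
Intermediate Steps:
m = 1/22889 ≈ 4.3689e-5
X(M) = 2 (X(M) = 1 + 1 = 2)
√(m + X(-211)) = √(1/22889 + 2) = √(45779/22889) = √1047835531/22889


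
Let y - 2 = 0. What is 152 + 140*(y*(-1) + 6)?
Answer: 712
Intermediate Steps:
y = 2 (y = 2 + 0 = 2)
152 + 140*(y*(-1) + 6) = 152 + 140*(2*(-1) + 6) = 152 + 140*(-2 + 6) = 152 + 140*4 = 152 + 560 = 712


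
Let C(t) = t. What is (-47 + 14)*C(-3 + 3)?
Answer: 0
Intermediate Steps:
(-47 + 14)*C(-3 + 3) = (-47 + 14)*(-3 + 3) = -33*0 = 0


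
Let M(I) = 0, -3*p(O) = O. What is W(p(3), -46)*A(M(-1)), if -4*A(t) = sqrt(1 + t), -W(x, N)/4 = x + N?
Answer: -47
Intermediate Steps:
p(O) = -O/3
W(x, N) = -4*N - 4*x (W(x, N) = -4*(x + N) = -4*(N + x) = -4*N - 4*x)
A(t) = -sqrt(1 + t)/4
W(p(3), -46)*A(M(-1)) = (-4*(-46) - (-4)*3/3)*(-sqrt(1 + 0)/4) = (184 - 4*(-1))*(-sqrt(1)/4) = (184 + 4)*(-1/4*1) = 188*(-1/4) = -47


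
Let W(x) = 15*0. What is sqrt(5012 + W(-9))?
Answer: 2*sqrt(1253) ≈ 70.796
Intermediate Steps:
W(x) = 0
sqrt(5012 + W(-9)) = sqrt(5012 + 0) = sqrt(5012) = 2*sqrt(1253)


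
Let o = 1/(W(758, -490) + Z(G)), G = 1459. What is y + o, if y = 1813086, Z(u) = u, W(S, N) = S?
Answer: 4019611663/2217 ≈ 1.8131e+6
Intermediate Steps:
o = 1/2217 (o = 1/(758 + 1459) = 1/2217 ≈ 0.00045106)
y + o = 1813086 + 1/2217 = 4019611663/2217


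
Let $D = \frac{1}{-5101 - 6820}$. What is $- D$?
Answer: $\frac{1}{11921} \approx 8.3886 \cdot 10^{-5}$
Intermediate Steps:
$D = - \frac{1}{11921}$ ($D = \frac{1}{-11921} = - \frac{1}{11921} \approx -8.3886 \cdot 10^{-5}$)
$- D = \left(-1\right) \left(- \frac{1}{11921}\right) = \frac{1}{11921}$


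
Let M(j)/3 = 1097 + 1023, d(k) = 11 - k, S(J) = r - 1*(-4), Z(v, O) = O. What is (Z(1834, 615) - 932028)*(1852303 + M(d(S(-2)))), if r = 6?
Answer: -1731182880819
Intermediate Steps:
S(J) = 10 (S(J) = 6 - 1*(-4) = 6 + 4 = 10)
M(j) = 6360 (M(j) = 3*(1097 + 1023) = 3*2120 = 6360)
(Z(1834, 615) - 932028)*(1852303 + M(d(S(-2)))) = (615 - 932028)*(1852303 + 6360) = -931413*1858663 = -1731182880819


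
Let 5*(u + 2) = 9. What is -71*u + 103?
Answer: 586/5 ≈ 117.20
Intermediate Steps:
u = -⅕ (u = -2 + (⅕)*9 = -2 + 9/5 = -⅕ ≈ -0.20000)
-71*u + 103 = -71*(-⅕) + 103 = 71/5 + 103 = 586/5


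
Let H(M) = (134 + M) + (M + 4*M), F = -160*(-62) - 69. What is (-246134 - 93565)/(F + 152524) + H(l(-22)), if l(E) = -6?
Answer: 5191017/54125 ≈ 95.908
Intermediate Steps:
F = 9851 (F = 9920 - 69 = 9851)
H(M) = 134 + 6*M (H(M) = (134 + M) + 5*M = 134 + 6*M)
(-246134 - 93565)/(F + 152524) + H(l(-22)) = (-246134 - 93565)/(9851 + 152524) + (134 + 6*(-6)) = -339699/162375 + (134 - 36) = -339699*1/162375 + 98 = -113233/54125 + 98 = 5191017/54125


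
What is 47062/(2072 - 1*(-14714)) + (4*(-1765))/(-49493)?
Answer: 1223874363/415394749 ≈ 2.9463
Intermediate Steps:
47062/(2072 - 1*(-14714)) + (4*(-1765))/(-49493) = 47062/(2072 + 14714) - 7060*(-1/49493) = 47062/16786 + 7060/49493 = 47062*(1/16786) + 7060/49493 = 23531/8393 + 7060/49493 = 1223874363/415394749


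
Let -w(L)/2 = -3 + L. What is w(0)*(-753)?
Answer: -4518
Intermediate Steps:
w(L) = 6 - 2*L (w(L) = -2*(-3 + L) = 6 - 2*L)
w(0)*(-753) = (6 - 2*0)*(-753) = (6 + 0)*(-753) = 6*(-753) = -4518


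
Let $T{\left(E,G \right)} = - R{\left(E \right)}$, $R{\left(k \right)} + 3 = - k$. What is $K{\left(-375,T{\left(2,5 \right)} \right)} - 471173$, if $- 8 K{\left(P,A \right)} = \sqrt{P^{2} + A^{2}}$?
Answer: $-471173 - \frac{5 \sqrt{5626}}{8} \approx -4.7122 \cdot 10^{5}$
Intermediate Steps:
$R{\left(k \right)} = -3 - k$
$T{\left(E,G \right)} = 3 + E$ ($T{\left(E,G \right)} = - (-3 - E) = 3 + E$)
$K{\left(P,A \right)} = - \frac{\sqrt{A^{2} + P^{2}}}{8}$ ($K{\left(P,A \right)} = - \frac{\sqrt{P^{2} + A^{2}}}{8} = - \frac{\sqrt{A^{2} + P^{2}}}{8}$)
$K{\left(-375,T{\left(2,5 \right)} \right)} - 471173 = - \frac{\sqrt{\left(3 + 2\right)^{2} + \left(-375\right)^{2}}}{8} - 471173 = - \frac{\sqrt{5^{2} + 140625}}{8} - 471173 = - \frac{\sqrt{25 + 140625}}{8} - 471173 = - \frac{\sqrt{140650}}{8} - 471173 = - \frac{5 \sqrt{5626}}{8} - 471173 = -471173 - \frac{5 \sqrt{5626}}{8}$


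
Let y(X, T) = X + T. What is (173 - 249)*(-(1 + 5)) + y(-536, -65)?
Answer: -145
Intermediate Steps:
y(X, T) = T + X
(173 - 249)*(-(1 + 5)) + y(-536, -65) = (173 - 249)*(-(1 + 5)) + (-65 - 536) = -(-76)*6 - 601 = -76*(-6) - 601 = 456 - 601 = -145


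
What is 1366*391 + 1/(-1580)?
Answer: 843887479/1580 ≈ 5.3411e+5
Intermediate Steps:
1366*391 + 1/(-1580) = 534106 - 1/1580 = 843887479/1580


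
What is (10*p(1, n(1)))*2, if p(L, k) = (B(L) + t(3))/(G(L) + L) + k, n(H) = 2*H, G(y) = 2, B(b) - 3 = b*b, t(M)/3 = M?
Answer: 380/3 ≈ 126.67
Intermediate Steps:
t(M) = 3*M
B(b) = 3 + b**2 (B(b) = 3 + b*b = 3 + b**2)
p(L, k) = k + (12 + L**2)/(2 + L) (p(L, k) = ((3 + L**2) + 3*3)/(2 + L) + k = ((3 + L**2) + 9)/(2 + L) + k = (12 + L**2)/(2 + L) + k = k + (12 + L**2)/(2 + L))
(10*p(1, n(1)))*2 = (10*((12 + 1**2 + 2*(2*1) + 1*(2*1))/(2 + 1)))*2 = (10*((12 + 1 + 2*2 + 1*2)/3))*2 = (10*((12 + 1 + 4 + 2)/3))*2 = (10*((1/3)*19))*2 = (10*(19/3))*2 = (190/3)*2 = 380/3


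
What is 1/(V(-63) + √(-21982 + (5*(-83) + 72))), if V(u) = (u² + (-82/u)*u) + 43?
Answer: 786/3093445 - I*√893/3093445 ≈ 0.00025409 - 9.6601e-6*I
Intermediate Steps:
V(u) = -39 + u² (V(u) = (u² - 82) + 43 = (-82 + u²) + 43 = -39 + u²)
1/(V(-63) + √(-21982 + (5*(-83) + 72))) = 1/((-39 + (-63)²) + √(-21982 + (5*(-83) + 72))) = 1/((-39 + 3969) + √(-21982 + (-415 + 72))) = 1/(3930 + √(-21982 - 343)) = 1/(3930 + √(-22325)) = 1/(3930 + 5*I*√893)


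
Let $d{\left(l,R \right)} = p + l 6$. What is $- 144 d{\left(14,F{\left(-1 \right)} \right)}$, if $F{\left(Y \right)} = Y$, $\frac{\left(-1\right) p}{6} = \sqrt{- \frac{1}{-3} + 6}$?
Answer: $-12096 + 288 \sqrt{57} \approx -9921.6$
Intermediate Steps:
$p = - 2 \sqrt{57}$ ($p = - 6 \sqrt{- \frac{1}{-3} + 6} = - 6 \sqrt{\left(-1\right) \left(- \frac{1}{3}\right) + 6} = - 6 \sqrt{\frac{1}{3} + 6} = - 6 \sqrt{\frac{19}{3}} = - 6 \frac{\sqrt{57}}{3} = - 2 \sqrt{57} \approx -15.1$)
$d{\left(l,R \right)} = - 2 \sqrt{57} + 6 l$ ($d{\left(l,R \right)} = - 2 \sqrt{57} + l 6 = - 2 \sqrt{57} + 6 l$)
$- 144 d{\left(14,F{\left(-1 \right)} \right)} = - 144 \left(- 2 \sqrt{57} + 6 \cdot 14\right) = - 144 \left(- 2 \sqrt{57} + 84\right) = - 144 \left(84 - 2 \sqrt{57}\right) = -12096 + 288 \sqrt{57}$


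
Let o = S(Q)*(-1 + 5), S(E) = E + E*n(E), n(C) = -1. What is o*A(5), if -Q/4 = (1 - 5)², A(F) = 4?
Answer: 0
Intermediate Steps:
Q = -64 (Q = -4*(1 - 5)² = -4*(-4)² = -4*16 = -64)
S(E) = 0 (S(E) = E + E*(-1) = E - E = 0)
o = 0 (o = 0*(-1 + 5) = 0*4 = 0)
o*A(5) = 0*4 = 0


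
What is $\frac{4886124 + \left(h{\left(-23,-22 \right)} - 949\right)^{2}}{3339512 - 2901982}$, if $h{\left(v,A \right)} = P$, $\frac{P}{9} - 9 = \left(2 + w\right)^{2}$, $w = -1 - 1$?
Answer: $\frac{2819774}{218765} \approx 12.89$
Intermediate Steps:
$w = -2$
$P = 81$ ($P = 81 + 9 \left(2 - 2\right)^{2} = 81 + 9 \cdot 0^{2} = 81 + 9 \cdot 0 = 81 + 0 = 81$)
$h{\left(v,A \right)} = 81$
$\frac{4886124 + \left(h{\left(-23,-22 \right)} - 949\right)^{2}}{3339512 - 2901982} = \frac{4886124 + \left(81 - 949\right)^{2}}{3339512 - 2901982} = \frac{4886124 + \left(-868\right)^{2}}{437530} = \left(4886124 + 753424\right) \frac{1}{437530} = 5639548 \cdot \frac{1}{437530} = \frac{2819774}{218765}$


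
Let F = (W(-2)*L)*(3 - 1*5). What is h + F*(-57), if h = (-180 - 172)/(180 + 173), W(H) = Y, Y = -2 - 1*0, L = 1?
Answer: -80836/353 ≈ -229.00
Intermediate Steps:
Y = -2 (Y = -2 + 0 = -2)
W(H) = -2
h = -352/353 ≈ -0.99717
F = 4 (F = (-2*1)*(3 - 1*5) = -2*(3 - 5) = -2*(-2) = 4)
h + F*(-57) = -352/353 + 4*(-57) = -352/353 - 228 = -80836/353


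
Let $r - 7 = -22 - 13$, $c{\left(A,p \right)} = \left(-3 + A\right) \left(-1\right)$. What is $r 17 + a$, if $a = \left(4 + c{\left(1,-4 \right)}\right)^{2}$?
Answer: $-440$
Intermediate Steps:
$c{\left(A,p \right)} = 3 - A$
$r = -28$ ($r = 7 - 35 = -28$)
$a = 36$ ($a = \left(4 + \left(3 - 1\right)\right)^{2} = \left(4 + 2\right)^{2} = 6^{2} = 36$)
$r 17 + a = \left(-28\right) 17 + 36 = -476 + 36 = -440$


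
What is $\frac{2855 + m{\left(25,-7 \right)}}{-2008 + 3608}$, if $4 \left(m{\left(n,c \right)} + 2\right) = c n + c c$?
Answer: $\frac{5643}{3200} \approx 1.7634$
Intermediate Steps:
$m{\left(n,c \right)} = -2 + \frac{c^{2}}{4} + \frac{c n}{4}$ ($m{\left(n,c \right)} = -2 + \frac{c n + c c}{4} = -2 + \frac{c n + c^{2}}{4} = -2 + \frac{c^{2} + c n}{4} = -2 + \left(\frac{c^{2}}{4} + \frac{c n}{4}\right) = -2 + \frac{c^{2}}{4} + \frac{c n}{4}$)
$\frac{2855 + m{\left(25,-7 \right)}}{-2008 + 3608} = \frac{2855 + \left(-2 + \frac{\left(-7\right)^{2}}{4} + \frac{1}{4} \left(-7\right) 25\right)}{-2008 + 3608} = \frac{2855 - \frac{67}{2}}{1600} = \left(2855 - \frac{67}{2}\right) \frac{1}{1600} = \frac{5643}{2} \cdot \frac{1}{1600} = \frac{5643}{3200}$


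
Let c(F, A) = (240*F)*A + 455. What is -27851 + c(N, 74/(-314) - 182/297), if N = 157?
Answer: -5877244/99 ≈ -59366.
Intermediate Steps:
c(F, A) = 455 + 240*A*F (c(F, A) = 240*A*F + 455 = 455 + 240*A*F)
-27851 + c(N, 74/(-314) - 182/297) = -27851 + (455 + 240*(74/(-314) - 182/297)*157) = -27851 + (455 + 240*(74*(-1/314) - 182*1/297)*157) = -27851 + (455 + 240*(-37/157 - 182/297)*157) = -27851 + (455 + 240*(-39563/46629)*157) = -27851 + (455 - 3165040/99) = -27851 - 3119995/99 = -5877244/99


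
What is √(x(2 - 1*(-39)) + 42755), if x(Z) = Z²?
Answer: 46*√21 ≈ 210.80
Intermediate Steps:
√(x(2 - 1*(-39)) + 42755) = √((2 - 1*(-39))² + 42755) = √((2 + 39)² + 42755) = √(41² + 42755) = √(1681 + 42755) = √44436 = 46*√21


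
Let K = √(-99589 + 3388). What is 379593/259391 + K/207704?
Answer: 379593/259391 + 3*I*√10689/207704 ≈ 1.4634 + 0.0014933*I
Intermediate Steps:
K = 3*I*√10689 (K = √(-96201) = 3*I*√10689 ≈ 310.16*I)
379593/259391 + K/207704 = 379593/259391 + (3*I*√10689)/207704 = 379593*(1/259391) + (3*I*√10689)*(1/207704) = 379593/259391 + 3*I*√10689/207704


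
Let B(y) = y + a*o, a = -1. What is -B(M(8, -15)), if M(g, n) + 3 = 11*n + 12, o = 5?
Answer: 161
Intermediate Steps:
M(g, n) = 9 + 11*n (M(g, n) = -3 + (11*n + 12) = -3 + (12 + 11*n) = 9 + 11*n)
B(y) = -5 + y (B(y) = y - 1*5 = y - 5 = -5 + y)
-B(M(8, -15)) = -(-5 + (9 + 11*(-15))) = -(-5 + (9 - 165)) = -(-5 - 156) = -1*(-161) = 161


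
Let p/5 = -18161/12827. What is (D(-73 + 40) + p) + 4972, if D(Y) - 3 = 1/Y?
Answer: 16557979/3333 ≈ 4967.9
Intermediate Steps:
D(Y) = 3 + 1/Y
p = -715/101 (p = 5*(-18161/12827) = 5*(-18161*1/12827) = 5*(-143/101) = -715/101 ≈ -7.0792)
(D(-73 + 40) + p) + 4972 = ((3 + 1/(-73 + 40)) - 715/101) + 4972 = ((3 + 1/(-33)) - 715/101) + 4972 = ((3 - 1/33) - 715/101) + 4972 = (98/33 - 715/101) + 4972 = -13697/3333 + 4972 = 16557979/3333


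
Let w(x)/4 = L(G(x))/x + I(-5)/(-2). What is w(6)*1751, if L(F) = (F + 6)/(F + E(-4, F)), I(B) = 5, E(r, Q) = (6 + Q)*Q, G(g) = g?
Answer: -675886/39 ≈ -17330.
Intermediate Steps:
E(r, Q) = Q*(6 + Q)
L(F) = (6 + F)/(F + F*(6 + F)) (L(F) = (F + 6)/(F + F*(6 + F)) = (6 + F)/(F + F*(6 + F)))
w(x) = -10 + 4*(6 + x)/(x²*(7 + x)) (w(x) = 4*(((6 + x)/(x*(7 + x)))/x + 5/(-2)) = 4*((6 + x)/(x²*(7 + x)) + 5*(-½)) = 4*((6 + x)/(x²*(7 + x)) - 5/2) = 4*(-5/2 + (6 + x)/(x²*(7 + x))) = -10 + 4*(6 + x)/(x²*(7 + x)))
w(6)*1751 = (2*(12 + 2*6 - 5*6²*(7 + 6))/(6²*(7 + 6)))*1751 = (2*(1/36)*(12 + 12 - 5*36*13)/13)*1751 = (2*(1/36)*(1/13)*(12 + 12 - 2340))*1751 = (2*(1/36)*(1/13)*(-2316))*1751 = -386/39*1751 = -675886/39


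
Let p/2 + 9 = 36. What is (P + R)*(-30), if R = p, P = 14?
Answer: -2040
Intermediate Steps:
p = 54 (p = -18 + 2*36 = -18 + 72 = 54)
R = 54
(P + R)*(-30) = (14 + 54)*(-30) = 68*(-30) = -2040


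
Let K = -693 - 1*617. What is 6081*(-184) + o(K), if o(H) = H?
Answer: -1120214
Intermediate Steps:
K = -1310 (K = -693 - 617 = -1310)
6081*(-184) + o(K) = 6081*(-184) - 1310 = -1118904 - 1310 = -1120214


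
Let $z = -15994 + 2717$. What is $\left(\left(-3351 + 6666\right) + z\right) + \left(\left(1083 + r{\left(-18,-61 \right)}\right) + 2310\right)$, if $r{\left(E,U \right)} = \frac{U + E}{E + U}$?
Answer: $-6568$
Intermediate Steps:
$z = -13277$
$r{\left(E,U \right)} = 1$ ($r{\left(E,U \right)} = \frac{E + U}{E + U} = 1$)
$\left(\left(-3351 + 6666\right) + z\right) + \left(\left(1083 + r{\left(-18,-61 \right)}\right) + 2310\right) = \left(\left(-3351 + 6666\right) - 13277\right) + \left(\left(1083 + 1\right) + 2310\right) = \left(3315 - 13277\right) + \left(1084 + 2310\right) = -9962 + 3394 = -6568$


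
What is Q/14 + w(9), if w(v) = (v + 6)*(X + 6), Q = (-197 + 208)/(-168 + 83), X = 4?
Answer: 178489/1190 ≈ 149.99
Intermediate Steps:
Q = -11/85 (Q = 11/(-85) = 11*(-1/85) = -11/85 ≈ -0.12941)
w(v) = 60 + 10*v (w(v) = (v + 6)*(4 + 6) = (6 + v)*10 = 60 + 10*v)
Q/14 + w(9) = -11/85/14 + (60 + 10*9) = -11/85*1/14 + (60 + 90) = -11/1190 + 150 = 178489/1190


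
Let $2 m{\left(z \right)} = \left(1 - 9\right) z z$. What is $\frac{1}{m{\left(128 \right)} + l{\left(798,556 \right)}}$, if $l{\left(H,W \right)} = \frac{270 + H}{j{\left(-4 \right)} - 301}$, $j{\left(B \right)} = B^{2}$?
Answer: $- \frac{95}{6226276} \approx -1.5258 \cdot 10^{-5}$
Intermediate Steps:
$l{\left(H,W \right)} = - \frac{18}{19} - \frac{H}{285}$ ($l{\left(H,W \right)} = \frac{270 + H}{\left(-4\right)^{2} - 301} = \frac{270 + H}{16 - 301} = \frac{270 + H}{-285} = \left(270 + H\right) \left(- \frac{1}{285}\right) = - \frac{18}{19} - \frac{H}{285}$)
$m{\left(z \right)} = - 4 z^{2}$ ($m{\left(z \right)} = \frac{\left(1 - 9\right) z z}{2} = \frac{\left(-8\right) z^{2}}{2} = - 4 z^{2}$)
$\frac{1}{m{\left(128 \right)} + l{\left(798,556 \right)}} = \frac{1}{- 4 \cdot 128^{2} - \frac{356}{95}} = \frac{1}{\left(-4\right) 16384 - \frac{356}{95}} = \frac{1}{-65536 - \frac{356}{95}} = \frac{1}{- \frac{6226276}{95}} = - \frac{95}{6226276}$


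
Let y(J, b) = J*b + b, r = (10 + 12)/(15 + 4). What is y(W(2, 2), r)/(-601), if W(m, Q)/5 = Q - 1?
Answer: -132/11419 ≈ -0.011560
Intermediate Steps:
W(m, Q) = -5 + 5*Q (W(m, Q) = 5*(Q - 1) = 5*(-1 + Q) = -5 + 5*Q)
r = 22/19 ≈ 1.1579
y(J, b) = b + J*b
y(W(2, 2), r)/(-601) = (22*(1 + (-5 + 5*2))/19)/(-601) = (22*(1 + (-5 + 10))/19)*(-1/601) = (22*(1 + 5)/19)*(-1/601) = ((22/19)*6)*(-1/601) = (132/19)*(-1/601) = -132/11419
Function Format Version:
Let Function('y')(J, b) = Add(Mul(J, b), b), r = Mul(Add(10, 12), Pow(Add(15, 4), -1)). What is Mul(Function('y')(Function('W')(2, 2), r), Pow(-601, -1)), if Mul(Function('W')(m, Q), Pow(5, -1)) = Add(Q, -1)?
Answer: Rational(-132, 11419) ≈ -0.011560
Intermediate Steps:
Function('W')(m, Q) = Add(-5, Mul(5, Q)) (Function('W')(m, Q) = Mul(5, Add(Q, -1)) = Mul(5, Add(-1, Q)) = Add(-5, Mul(5, Q)))
r = Rational(22, 19) (r = Mul(22, Pow(19, -1)) = Mul(22, Rational(1, 19)) = Rational(22, 19) ≈ 1.1579)
Function('y')(J, b) = Add(b, Mul(J, b))
Mul(Function('y')(Function('W')(2, 2), r), Pow(-601, -1)) = Mul(Mul(Rational(22, 19), Add(1, Add(-5, Mul(5, 2)))), Pow(-601, -1)) = Mul(Mul(Rational(22, 19), Add(1, Add(-5, 10))), Rational(-1, 601)) = Mul(Mul(Rational(22, 19), Add(1, 5)), Rational(-1, 601)) = Mul(Mul(Rational(22, 19), 6), Rational(-1, 601)) = Mul(Rational(132, 19), Rational(-1, 601)) = Rational(-132, 11419)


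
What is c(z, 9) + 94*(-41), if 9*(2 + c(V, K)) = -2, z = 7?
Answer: -34706/9 ≈ -3856.2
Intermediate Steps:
c(V, K) = -20/9 (c(V, K) = -2 + (⅑)*(-2) = -2 - 2/9 = -20/9)
c(z, 9) + 94*(-41) = -20/9 + 94*(-41) = -20/9 - 3854 = -34706/9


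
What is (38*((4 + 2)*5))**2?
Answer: 1299600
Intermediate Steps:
(38*((4 + 2)*5))**2 = (38*(6*5))**2 = (38*30)**2 = 1140**2 = 1299600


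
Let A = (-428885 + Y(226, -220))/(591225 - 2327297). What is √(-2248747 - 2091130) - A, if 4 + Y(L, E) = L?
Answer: -428663/1736072 + I*√4339877 ≈ -0.24692 + 2083.2*I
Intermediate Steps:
Y(L, E) = -4 + L
A = 428663/1736072 (A = (-428885 + (-4 + 226))/(591225 - 2327297) = (-428885 + 222)/(-1736072) = -428663*(-1/1736072) = 428663/1736072 ≈ 0.24692)
√(-2248747 - 2091130) - A = √(-2248747 - 2091130) - 1*428663/1736072 = √(-4339877) - 428663/1736072 = I*√4339877 - 428663/1736072 = -428663/1736072 + I*√4339877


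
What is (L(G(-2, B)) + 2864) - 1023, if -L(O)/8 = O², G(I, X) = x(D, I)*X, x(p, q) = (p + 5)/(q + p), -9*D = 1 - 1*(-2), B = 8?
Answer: -207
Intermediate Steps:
D = -⅓ (D = -(1 - 1*(-2))/9 = -(1 + 2)/9 = -⅑*3 = -⅓ ≈ -0.33333)
x(p, q) = (5 + p)/(p + q)
G(I, X) = 14*X/(3*(-⅓ + I)) (G(I, X) = ((5 - ⅓)/(-⅓ + I))*X = ((14/3)/(-⅓ + I))*X = (14/(3*(-⅓ + I)))*X = 14*X/(3*(-⅓ + I)))
L(O) = -8*O²
(L(G(-2, B)) + 2864) - 1023 = (-8*12544/(-1 + 3*(-2))² + 2864) - 1023 = (-8*12544/(-1 - 6)² + 2864) - 1023 = (-8*(14*8/(-7))² + 2864) - 1023 = (-8*(14*8*(-⅐))² + 2864) - 1023 = (-8*(-16)² + 2864) - 1023 = (-8*256 + 2864) - 1023 = (-2048 + 2864) - 1023 = 816 - 1023 = -207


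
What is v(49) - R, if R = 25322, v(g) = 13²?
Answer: -25153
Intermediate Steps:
v(g) = 169
v(49) - R = 169 - 1*25322 = 169 - 25322 = -25153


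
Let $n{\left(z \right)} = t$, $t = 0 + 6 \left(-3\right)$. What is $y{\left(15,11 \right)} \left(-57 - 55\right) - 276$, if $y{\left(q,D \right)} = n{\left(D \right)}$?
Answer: $1740$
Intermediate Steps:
$t = -18$ ($t = 0 - 18 = -18$)
$n{\left(z \right)} = -18$
$y{\left(q,D \right)} = -18$
$y{\left(15,11 \right)} \left(-57 - 55\right) - 276 = - 18 \left(-57 - 55\right) - 276 = \left(-18\right) \left(-112\right) - 276 = 2016 - 276 = 1740$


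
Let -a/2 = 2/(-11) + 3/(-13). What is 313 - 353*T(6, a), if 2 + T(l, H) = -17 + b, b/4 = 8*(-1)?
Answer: 18316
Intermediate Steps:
b = -32 (b = 4*(8*(-1)) = 4*(-8) = -32)
a = 118/143 (a = -2*(2/(-11) + 3/(-13)) = -2*(2*(-1/11) + 3*(-1/13)) = -2*(-2/11 - 3/13) = -2*(-59/143) = 118/143 ≈ 0.82517)
T(l, H) = -51 (T(l, H) = -2 + (-17 - 32) = -2 - 49 = -51)
313 - 353*T(6, a) = 313 - 353*(-51) = 313 + 18003 = 18316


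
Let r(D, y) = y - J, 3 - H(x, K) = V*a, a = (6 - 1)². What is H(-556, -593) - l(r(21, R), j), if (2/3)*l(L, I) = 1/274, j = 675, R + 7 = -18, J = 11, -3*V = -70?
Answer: -954077/1644 ≈ -580.34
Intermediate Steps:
V = 70/3 (V = -⅓*(-70) = 70/3 ≈ 23.333)
a = 25 (a = 5² = 25)
R = -25 (R = -7 - 18 = -25)
H(x, K) = -1741/3 (H(x, K) = 3 - 70*25/3 = 3 - 1*1750/3 = 3 - 1750/3 = -1741/3)
r(D, y) = -11 + y (r(D, y) = y - 1*11 = y - 11 = -11 + y)
l(L, I) = 3/548 (l(L, I) = (3/2)/274 = (3/2)*(1/274) = 3/548)
H(-556, -593) - l(r(21, R), j) = -1741/3 - 1*3/548 = -1741/3 - 3/548 = -954077/1644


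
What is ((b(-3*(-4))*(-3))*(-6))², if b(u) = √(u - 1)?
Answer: 3564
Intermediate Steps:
b(u) = √(-1 + u)
((b(-3*(-4))*(-3))*(-6))² = ((√(-1 - 3*(-4))*(-3))*(-6))² = ((√(-1 + 12)*(-3))*(-6))² = ((√11*(-3))*(-6))² = (-3*√11*(-6))² = (18*√11)² = 3564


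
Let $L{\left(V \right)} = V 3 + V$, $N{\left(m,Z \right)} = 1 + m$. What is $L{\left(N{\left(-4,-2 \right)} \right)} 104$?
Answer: $-1248$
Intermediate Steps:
$L{\left(V \right)} = 4 V$ ($L{\left(V \right)} = 3 V + V = 4 V$)
$L{\left(N{\left(-4,-2 \right)} \right)} 104 = 4 \left(1 - 4\right) 104 = 4 \left(-3\right) 104 = \left(-12\right) 104 = -1248$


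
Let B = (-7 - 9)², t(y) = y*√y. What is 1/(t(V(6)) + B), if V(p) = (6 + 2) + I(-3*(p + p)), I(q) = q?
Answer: 4/1367 + 7*I*√7/10936 ≈ 0.0029261 + 0.0016935*I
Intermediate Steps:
V(p) = 8 - 6*p (V(p) = (6 + 2) - 3*(p + p) = 8 - 6*p)
t(y) = y^(3/2)
B = 256 (B = (-16)² = 256)
1/(t(V(6)) + B) = 1/((8 - 6*6)^(3/2) + 256) = 1/((8 - 36)^(3/2) + 256) = 1/((-28)^(3/2) + 256) = 1/(-56*I*√7 + 256) = 1/(256 - 56*I*√7)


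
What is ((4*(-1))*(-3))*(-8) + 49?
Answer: -47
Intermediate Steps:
((4*(-1))*(-3))*(-8) + 49 = -4*(-3)*(-8) + 49 = 12*(-8) + 49 = -96 + 49 = -47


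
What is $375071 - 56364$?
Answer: $318707$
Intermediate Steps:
$375071 - 56364 = 318707$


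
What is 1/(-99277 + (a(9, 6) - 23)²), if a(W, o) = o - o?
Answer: -1/98748 ≈ -1.0127e-5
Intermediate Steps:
a(W, o) = 0
1/(-99277 + (a(9, 6) - 23)²) = 1/(-99277 + (0 - 23)²) = 1/(-99277 + (-23)²) = 1/(-99277 + 529) = 1/(-98748) = -1/98748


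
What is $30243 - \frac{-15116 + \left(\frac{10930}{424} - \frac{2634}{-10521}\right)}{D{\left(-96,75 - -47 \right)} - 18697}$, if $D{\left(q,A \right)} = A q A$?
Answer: $\frac{32548667998101079}{1076238442524} \approx 30243.0$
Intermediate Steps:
$D{\left(q,A \right)} = q A^{2}$
$30243 - \frac{-15116 + \left(\frac{10930}{424} - \frac{2634}{-10521}\right)}{D{\left(-96,75 - -47 \right)} - 18697} = 30243 - \frac{-15116 + \left(\frac{10930}{424} - \frac{2634}{-10521}\right)}{- 96 \left(75 - -47\right)^{2} - 18697} = 30243 - \frac{-15116 + \left(10930 \cdot \frac{1}{424} - - \frac{878}{3507}\right)}{- 96 \left(75 + 47\right)^{2} - 18697} = 30243 - \frac{-15116 + \left(\frac{5465}{212} + \frac{878}{3507}\right)}{- 96 \cdot 122^{2} - 18697} = 30243 - \frac{-15116 + \frac{19351891}{743484}}{\left(-96\right) 14884 - 18697} = 30243 - - \frac{11219152253}{743484 \left(-1428864 - 18697\right)} = 30243 - - \frac{11219152253}{743484 \left(-1447561\right)} = 30243 - \left(- \frac{11219152253}{743484}\right) \left(- \frac{1}{1447561}\right) = 30243 - \frac{11219152253}{1076238442524} = \frac{32548667998101079}{1076238442524}$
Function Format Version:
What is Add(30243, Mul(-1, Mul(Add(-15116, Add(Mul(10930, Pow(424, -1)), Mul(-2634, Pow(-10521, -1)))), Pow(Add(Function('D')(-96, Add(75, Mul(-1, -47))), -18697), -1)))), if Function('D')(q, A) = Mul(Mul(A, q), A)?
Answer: Rational(32548667998101079, 1076238442524) ≈ 30243.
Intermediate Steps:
Function('D')(q, A) = Mul(q, Pow(A, 2))
Add(30243, Mul(-1, Mul(Add(-15116, Add(Mul(10930, Pow(424, -1)), Mul(-2634, Pow(-10521, -1)))), Pow(Add(Function('D')(-96, Add(75, Mul(-1, -47))), -18697), -1)))) = Add(30243, Mul(-1, Mul(Add(-15116, Add(Mul(10930, Pow(424, -1)), Mul(-2634, Pow(-10521, -1)))), Pow(Add(Mul(-96, Pow(Add(75, Mul(-1, -47)), 2)), -18697), -1)))) = Add(30243, Mul(-1, Mul(Add(-15116, Add(Mul(10930, Rational(1, 424)), Mul(-2634, Rational(-1, 10521)))), Pow(Add(Mul(-96, Pow(Add(75, 47), 2)), -18697), -1)))) = Add(30243, Mul(-1, Mul(Add(-15116, Add(Rational(5465, 212), Rational(878, 3507))), Pow(Add(Mul(-96, Pow(122, 2)), -18697), -1)))) = Add(30243, Mul(-1, Mul(Add(-15116, Rational(19351891, 743484)), Pow(Add(Mul(-96, 14884), -18697), -1)))) = Add(30243, Mul(-1, Mul(Rational(-11219152253, 743484), Pow(Add(-1428864, -18697), -1)))) = Add(30243, Mul(-1, Mul(Rational(-11219152253, 743484), Pow(-1447561, -1)))) = Add(30243, Mul(-1, Mul(Rational(-11219152253, 743484), Rational(-1, 1447561)))) = Add(30243, Mul(-1, Rational(11219152253, 1076238442524))) = Add(30243, Rational(-11219152253, 1076238442524)) = Rational(32548667998101079, 1076238442524)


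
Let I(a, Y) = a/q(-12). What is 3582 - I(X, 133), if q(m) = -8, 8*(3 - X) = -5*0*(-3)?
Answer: 28659/8 ≈ 3582.4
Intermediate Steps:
X = 3 (X = 3 - (-5*0)*(-3)/8 = 3 - 0*(-3) = 3 - 1/8*0 = 3 + 0 = 3)
I(a, Y) = -a/8 (I(a, Y) = a/(-8) = a*(-1/8) = -a/8)
3582 - I(X, 133) = 3582 - (-1)*3/8 = 3582 - 1*(-3/8) = 3582 + 3/8 = 28659/8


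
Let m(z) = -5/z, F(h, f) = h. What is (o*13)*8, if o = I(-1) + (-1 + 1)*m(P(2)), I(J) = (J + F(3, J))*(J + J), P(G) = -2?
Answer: -416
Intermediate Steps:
I(J) = 2*J*(3 + J) (I(J) = (J + 3)*(J + J) = (3 + J)*(2*J) = 2*J*(3 + J))
o = -4 (o = 2*(-1)*(3 - 1) + (-1 + 1)*(-5/(-2)) = 2*(-1)*2 + 0*(-5*(-1/2)) = -4 + 0*(5/2) = -4 + 0 = -4)
(o*13)*8 = -4*13*8 = -52*8 = -416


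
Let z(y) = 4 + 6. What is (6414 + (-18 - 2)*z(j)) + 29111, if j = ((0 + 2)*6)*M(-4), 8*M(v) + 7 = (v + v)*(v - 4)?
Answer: 35325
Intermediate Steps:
M(v) = -7/8 + v*(-4 + v)/4 (M(v) = -7/8 + ((v + v)*(v - 4))/8 = -7/8 + ((2*v)*(-4 + v))/8 = -7/8 + (2*v*(-4 + v))/8 = -7/8 + v*(-4 + v)/4)
j = 171/2 (j = ((0 + 2)*6)*(-7/8 - 1*(-4) + (1/4)*(-4)**2) = (2*6)*(-7/8 + 4 + (1/4)*16) = 12*(-7/8 + 4 + 4) = 12*(57/8) = 171/2 ≈ 85.500)
z(y) = 10
(6414 + (-18 - 2)*z(j)) + 29111 = (6414 + (-18 - 2)*10) + 29111 = (6414 - 20*10) + 29111 = (6414 - 200) + 29111 = 6214 + 29111 = 35325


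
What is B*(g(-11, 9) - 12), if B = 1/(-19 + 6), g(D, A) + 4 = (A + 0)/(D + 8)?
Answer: 19/13 ≈ 1.4615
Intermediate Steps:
g(D, A) = -4 + A/(8 + D) (g(D, A) = -4 + (A + 0)/(D + 8) = -4 + A/(8 + D))
B = -1/13 (B = 1/(-13) = -1/13 ≈ -0.076923)
B*(g(-11, 9) - 12) = -((-32 + 9 - 4*(-11))/(8 - 11) - 12)/13 = -((-32 + 9 + 44)/(-3) - 12)/13 = -(-1/3*21 - 12)/13 = -(-7 - 12)/13 = -1/13*(-19) = 19/13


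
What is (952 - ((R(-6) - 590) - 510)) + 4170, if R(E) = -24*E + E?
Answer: 6084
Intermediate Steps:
R(E) = -23*E
(952 - ((R(-6) - 590) - 510)) + 4170 = (952 - ((-23*(-6) - 590) - 510)) + 4170 = (952 - ((138 - 590) - 510)) + 4170 = (952 - (-452 - 510)) + 4170 = (952 - 1*(-962)) + 4170 = (952 + 962) + 4170 = 1914 + 4170 = 6084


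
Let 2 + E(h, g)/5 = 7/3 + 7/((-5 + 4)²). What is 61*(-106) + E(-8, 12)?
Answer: -19288/3 ≈ -6429.3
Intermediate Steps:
E(h, g) = 110/3 (E(h, g) = -10 + 5*(7/3 + 7/((-5 + 4)²)) = -10 + 5*(7*(⅓) + 7/((-1)²)) = -10 + 5*(7/3 + 7/1) = -10 + 5*(7/3 + 7*1) = -10 + 5*(7/3 + 7) = -10 + 5*(28/3) = -10 + 140/3 = 110/3)
61*(-106) + E(-8, 12) = 61*(-106) + 110/3 = -6466 + 110/3 = -19288/3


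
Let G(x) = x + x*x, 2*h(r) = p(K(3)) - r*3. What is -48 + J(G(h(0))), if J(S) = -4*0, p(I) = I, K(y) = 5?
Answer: -48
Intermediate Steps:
h(r) = 5/2 - 3*r/2 (h(r) = (5 - r*3)/2 = (5 - 3*r)/2 = 5/2 - 3*r/2)
G(x) = x + x**2
J(S) = 0
-48 + J(G(h(0))) = -48 + 0 = -48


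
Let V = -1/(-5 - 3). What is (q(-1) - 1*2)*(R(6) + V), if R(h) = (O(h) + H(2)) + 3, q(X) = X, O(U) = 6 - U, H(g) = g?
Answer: -123/8 ≈ -15.375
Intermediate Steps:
R(h) = 11 - h (R(h) = ((6 - h) + 2) + 3 = (8 - h) + 3 = 11 - h)
V = ⅛ (V = -1/(-8) = -1*(-⅛) = ⅛ ≈ 0.12500)
(q(-1) - 1*2)*(R(6) + V) = (-1 - 1*2)*((11 - 1*6) + ⅛) = (-1 - 2)*((11 - 6) + ⅛) = -3*(5 + ⅛) = -3*41/8 = -123/8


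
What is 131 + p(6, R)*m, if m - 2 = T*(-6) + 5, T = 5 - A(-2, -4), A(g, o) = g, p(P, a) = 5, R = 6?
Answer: -44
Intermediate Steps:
T = 7 (T = 5 - 1*(-2) = 5 + 2 = 7)
m = -35 (m = 2 + (7*(-6) + 5) = 2 + (-42 + 5) = 2 - 37 = -35)
131 + p(6, R)*m = 131 + 5*(-35) = 131 - 175 = -44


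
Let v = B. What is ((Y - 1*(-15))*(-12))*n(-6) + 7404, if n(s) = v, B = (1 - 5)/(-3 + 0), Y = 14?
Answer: 6940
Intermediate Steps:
B = 4/3 (B = -4/(-3) = -4*(-1/3) = 4/3 ≈ 1.3333)
v = 4/3 ≈ 1.3333
n(s) = 4/3
((Y - 1*(-15))*(-12))*n(-6) + 7404 = ((14 - 1*(-15))*(-12))*(4/3) + 7404 = ((14 + 15)*(-12))*(4/3) + 7404 = (29*(-12))*(4/3) + 7404 = -348*4/3 + 7404 = -464 + 7404 = 6940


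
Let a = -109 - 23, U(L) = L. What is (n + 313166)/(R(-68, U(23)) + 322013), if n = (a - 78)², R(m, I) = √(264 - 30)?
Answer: 115044296458/103692371935 - 1071798*√26/103692371935 ≈ 1.1094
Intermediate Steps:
R(m, I) = 3*√26 (R(m, I) = √234 = 3*√26)
a = -132
n = 44100 (n = (-132 - 78)² = (-210)² = 44100)
(n + 313166)/(R(-68, U(23)) + 322013) = (44100 + 313166)/(3*√26 + 322013) = 357266/(322013 + 3*√26)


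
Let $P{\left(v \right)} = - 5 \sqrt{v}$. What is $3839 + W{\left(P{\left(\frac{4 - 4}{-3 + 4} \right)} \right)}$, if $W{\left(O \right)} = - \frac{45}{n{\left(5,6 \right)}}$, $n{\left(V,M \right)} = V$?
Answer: $3830$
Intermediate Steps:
$W{\left(O \right)} = -9$ ($W{\left(O \right)} = - \frac{45}{5} = \left(-45\right) \frac{1}{5} = -9$)
$3839 + W{\left(P{\left(\frac{4 - 4}{-3 + 4} \right)} \right)} = 3839 - 9 = 3830$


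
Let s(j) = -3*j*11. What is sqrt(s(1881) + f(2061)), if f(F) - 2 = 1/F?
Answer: I*sqrt(29295587570)/687 ≈ 249.14*I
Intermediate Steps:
s(j) = -33*j
f(F) = 2 + 1/F
sqrt(s(1881) + f(2061)) = sqrt(-33*1881 + (2 + 1/2061)) = sqrt(-62073 + (2 + 1/2061)) = sqrt(-62073 + 4123/2061) = sqrt(-127928330/2061) = I*sqrt(29295587570)/687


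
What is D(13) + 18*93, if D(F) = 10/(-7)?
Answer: 11708/7 ≈ 1672.6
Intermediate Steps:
D(F) = -10/7 (D(F) = 10*(-1/7) = -10/7)
D(13) + 18*93 = -10/7 + 18*93 = -10/7 + 1674 = 11708/7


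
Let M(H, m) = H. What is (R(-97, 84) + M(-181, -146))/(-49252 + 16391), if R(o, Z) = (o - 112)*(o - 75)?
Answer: -35767/32861 ≈ -1.0884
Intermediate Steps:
R(o, Z) = (-112 + o)*(-75 + o)
(R(-97, 84) + M(-181, -146))/(-49252 + 16391) = ((8400 + (-97)² - 187*(-97)) - 181)/(-49252 + 16391) = ((8400 + 9409 + 18139) - 181)/(-32861) = (35948 - 181)*(-1/32861) = 35767*(-1/32861) = -35767/32861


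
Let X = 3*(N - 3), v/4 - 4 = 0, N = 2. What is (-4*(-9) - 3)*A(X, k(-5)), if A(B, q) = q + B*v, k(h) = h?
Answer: -1749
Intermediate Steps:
v = 16 (v = 16 + 4*0 = 16 + 0 = 16)
X = -3 (X = 3*(2 - 3) = 3*(-1) = -3)
A(B, q) = q + 16*B (A(B, q) = q + B*16 = q + 16*B)
(-4*(-9) - 3)*A(X, k(-5)) = (-4*(-9) - 3)*(-5 + 16*(-3)) = (36 - 3)*(-5 - 48) = 33*(-53) = -1749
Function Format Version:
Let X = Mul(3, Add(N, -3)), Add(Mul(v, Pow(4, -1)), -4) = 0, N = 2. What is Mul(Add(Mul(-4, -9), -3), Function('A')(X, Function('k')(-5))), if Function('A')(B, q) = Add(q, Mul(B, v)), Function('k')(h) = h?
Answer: -1749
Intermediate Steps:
v = 16 (v = Add(16, Mul(4, 0)) = Add(16, 0) = 16)
X = -3 (X = Mul(3, Add(2, -3)) = Mul(3, -1) = -3)
Function('A')(B, q) = Add(q, Mul(16, B)) (Function('A')(B, q) = Add(q, Mul(B, 16)) = Add(q, Mul(16, B)))
Mul(Add(Mul(-4, -9), -3), Function('A')(X, Function('k')(-5))) = Mul(Add(Mul(-4, -9), -3), Add(-5, Mul(16, -3))) = Mul(Add(36, -3), Add(-5, -48)) = Mul(33, -53) = -1749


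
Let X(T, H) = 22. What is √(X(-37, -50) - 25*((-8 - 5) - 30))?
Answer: √1097 ≈ 33.121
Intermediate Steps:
√(X(-37, -50) - 25*((-8 - 5) - 30)) = √(22 - 25*((-8 - 5) - 30)) = √(22 - 25*(-13 - 30)) = √(22 - 25*(-43)) = √(22 + 1075) = √1097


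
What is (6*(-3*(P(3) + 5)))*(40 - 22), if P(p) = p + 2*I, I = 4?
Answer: -5184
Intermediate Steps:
P(p) = 8 + p (P(p) = p + 2*4 = p + 8 = 8 + p)
(6*(-3*(P(3) + 5)))*(40 - 22) = (6*(-3*((8 + 3) + 5)))*(40 - 22) = (6*(-3*(11 + 5)))*18 = (6*(-3*16))*18 = (6*(-48))*18 = -288*18 = -5184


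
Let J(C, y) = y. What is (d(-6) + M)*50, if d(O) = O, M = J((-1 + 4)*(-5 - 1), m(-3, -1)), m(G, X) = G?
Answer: -450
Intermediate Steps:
M = -3
(d(-6) + M)*50 = (-6 - 3)*50 = -9*50 = -450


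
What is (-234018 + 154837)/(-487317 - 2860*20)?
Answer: 79181/544517 ≈ 0.14542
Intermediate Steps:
(-234018 + 154837)/(-487317 - 2860*20) = -79181/(-487317 - 260*220) = -79181/(-487317 - 57200) = -79181/(-544517) = -79181*(-1/544517) = 79181/544517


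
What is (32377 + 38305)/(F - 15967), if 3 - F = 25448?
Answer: -35341/20706 ≈ -1.7068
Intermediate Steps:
F = -25445 (F = 3 - 1*25448 = 3 - 25448 = -25445)
(32377 + 38305)/(F - 15967) = (32377 + 38305)/(-25445 - 15967) = 70682/(-41412) = 70682*(-1/41412) = -35341/20706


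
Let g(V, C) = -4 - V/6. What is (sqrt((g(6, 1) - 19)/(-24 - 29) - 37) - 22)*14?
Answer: -308 + 14*I*sqrt(102661)/53 ≈ -308.0 + 84.636*I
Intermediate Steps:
g(V, C) = -4 - V/6
(sqrt((g(6, 1) - 19)/(-24 - 29) - 37) - 22)*14 = (sqrt(((-4 - 1/6*6) - 19)/(-24 - 29) - 37) - 22)*14 = (sqrt(((-4 - 1) - 19)/(-53) - 37) - 22)*14 = (sqrt((-5 - 19)*(-1/53) - 37) - 22)*14 = (sqrt(-24*(-1/53) - 37) - 22)*14 = (sqrt(24/53 - 37) - 22)*14 = (sqrt(-1937/53) - 22)*14 = (I*sqrt(102661)/53 - 22)*14 = (-22 + I*sqrt(102661)/53)*14 = -308 + 14*I*sqrt(102661)/53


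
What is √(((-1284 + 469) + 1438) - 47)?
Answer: 24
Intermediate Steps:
√(((-1284 + 469) + 1438) - 47) = √((-815 + 1438) - 47) = √(623 - 47) = √576 = 24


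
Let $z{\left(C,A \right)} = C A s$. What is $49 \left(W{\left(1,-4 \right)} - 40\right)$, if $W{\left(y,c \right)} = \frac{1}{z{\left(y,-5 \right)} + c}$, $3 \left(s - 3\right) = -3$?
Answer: $- \frac{3927}{2} \approx -1963.5$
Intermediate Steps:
$s = 2$ ($s = 3 + \frac{1}{3} \left(-3\right) = 3 - 1 = 2$)
$z{\left(C,A \right)} = 2 A C$ ($z{\left(C,A \right)} = C A 2 = A C 2 = 2 A C$)
$W{\left(y,c \right)} = \frac{1}{c - 10 y}$ ($W{\left(y,c \right)} = \frac{1}{2 \left(-5\right) y + c} = \frac{1}{- 10 y + c} = \frac{1}{c - 10 y}$)
$49 \left(W{\left(1,-4 \right)} - 40\right) = 49 \left(\frac{1}{-4 - 10} - 40\right) = 49 \left(\frac{1}{-14} - 40\right) = 49 \left(- \frac{1}{14} - 40\right) = 49 \left(- \frac{561}{14}\right) = - \frac{3927}{2}$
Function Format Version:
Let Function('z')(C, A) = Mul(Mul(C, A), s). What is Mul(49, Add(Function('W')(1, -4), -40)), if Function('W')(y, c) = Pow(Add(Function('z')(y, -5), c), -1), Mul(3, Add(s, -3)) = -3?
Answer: Rational(-3927, 2) ≈ -1963.5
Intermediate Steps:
s = 2 (s = Add(3, Mul(Rational(1, 3), -3)) = Add(3, -1) = 2)
Function('z')(C, A) = Mul(2, A, C) (Function('z')(C, A) = Mul(Mul(C, A), 2) = Mul(Mul(A, C), 2) = Mul(2, A, C))
Function('W')(y, c) = Pow(Add(c, Mul(-10, y)), -1) (Function('W')(y, c) = Pow(Add(Mul(2, -5, y), c), -1) = Pow(Add(Mul(-10, y), c), -1) = Pow(Add(c, Mul(-10, y)), -1))
Mul(49, Add(Function('W')(1, -4), -40)) = Mul(49, Add(Pow(Add(-4, Mul(-10, 1)), -1), -40)) = Mul(49, Add(Pow(Add(-4, -10), -1), -40)) = Mul(49, Add(Pow(-14, -1), -40)) = Mul(49, Add(Rational(-1, 14), -40)) = Mul(49, Rational(-561, 14)) = Rational(-3927, 2)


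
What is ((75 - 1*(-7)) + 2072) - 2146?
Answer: 8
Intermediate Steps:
((75 - 1*(-7)) + 2072) - 2146 = ((75 + 7) + 2072) - 2146 = (82 + 2072) - 2146 = 2154 - 2146 = 8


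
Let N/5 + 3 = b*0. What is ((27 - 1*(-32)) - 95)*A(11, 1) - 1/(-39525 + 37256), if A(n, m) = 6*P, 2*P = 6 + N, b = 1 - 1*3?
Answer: 2205469/2269 ≈ 972.00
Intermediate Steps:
b = -2 (b = 1 - 3 = -2)
N = -15 (N = -15 + 5*(-2*0) = -15 + 5*0 = -15 + 0 = -15)
P = -9/2 (P = (6 - 15)/2 = (½)*(-9) = -9/2 ≈ -4.5000)
A(n, m) = -27 (A(n, m) = 6*(-9/2) = -27)
((27 - 1*(-32)) - 95)*A(11, 1) - 1/(-39525 + 37256) = ((27 - 1*(-32)) - 95)*(-27) - 1/(-39525 + 37256) = ((27 + 32) - 95)*(-27) - 1/(-2269) = (59 - 95)*(-27) - 1*(-1/2269) = -36*(-27) + 1/2269 = 972 + 1/2269 = 2205469/2269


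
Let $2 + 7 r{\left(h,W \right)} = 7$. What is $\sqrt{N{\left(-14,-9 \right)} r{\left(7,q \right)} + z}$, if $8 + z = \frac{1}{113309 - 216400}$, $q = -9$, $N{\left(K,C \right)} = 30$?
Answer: $\frac{\sqrt{6993057265439}}{721637} \approx 3.6645$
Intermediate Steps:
$r{\left(h,W \right)} = \frac{5}{7}$ ($r{\left(h,W \right)} = - \frac{2}{7} + \frac{1}{7} \cdot 7 = - \frac{2}{7} + 1 = \frac{5}{7}$)
$z = - \frac{824729}{103091}$ ($z = -8 + \frac{1}{113309 - 216400} = -8 + \frac{1}{-103091} = -8 - \frac{1}{103091} = - \frac{824729}{103091} \approx -8.0$)
$\sqrt{N{\left(-14,-9 \right)} r{\left(7,q \right)} + z} = \sqrt{30 \cdot \frac{5}{7} - \frac{824729}{103091}} = \sqrt{\frac{150}{7} - \frac{824729}{103091}} = \sqrt{\frac{9690547}{721637}} = \frac{\sqrt{6993057265439}}{721637}$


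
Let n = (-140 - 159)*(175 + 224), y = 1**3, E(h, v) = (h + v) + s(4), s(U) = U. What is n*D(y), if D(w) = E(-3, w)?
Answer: -238602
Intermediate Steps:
E(h, v) = 4 + h + v (E(h, v) = (h + v) + 4 = 4 + h + v)
y = 1
D(w) = 1 + w (D(w) = 4 - 3 + w = 1 + w)
n = -119301 (n = -299*399 = -119301)
n*D(y) = -119301*(1 + 1) = -119301*2 = -238602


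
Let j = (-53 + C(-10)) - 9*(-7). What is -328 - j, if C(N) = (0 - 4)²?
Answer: -354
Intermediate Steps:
C(N) = 16 (C(N) = (-4)² = 16)
j = 26 (j = (-53 + 16) - 9*(-7) = -37 + 63 = 26)
-328 - j = -328 - 1*26 = -328 - 26 = -354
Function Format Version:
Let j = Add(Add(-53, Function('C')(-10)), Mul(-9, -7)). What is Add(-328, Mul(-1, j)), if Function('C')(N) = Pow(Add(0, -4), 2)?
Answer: -354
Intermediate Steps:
Function('C')(N) = 16 (Function('C')(N) = Pow(-4, 2) = 16)
j = 26 (j = Add(Add(-53, 16), Mul(-9, -7)) = Add(-37, 63) = 26)
Add(-328, Mul(-1, j)) = Add(-328, Mul(-1, 26)) = Add(-328, -26) = -354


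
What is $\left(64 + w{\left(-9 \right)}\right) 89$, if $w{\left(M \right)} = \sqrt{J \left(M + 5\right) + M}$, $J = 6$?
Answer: $5696 + 89 i \sqrt{33} \approx 5696.0 + 511.27 i$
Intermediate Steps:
$w{\left(M \right)} = \sqrt{30 + 7 M}$ ($w{\left(M \right)} = \sqrt{6 \left(M + 5\right) + M} = \sqrt{6 \left(5 + M\right) + M} = \sqrt{\left(30 + 6 M\right) + M} = \sqrt{30 + 7 M}$)
$\left(64 + w{\left(-9 \right)}\right) 89 = \left(64 + \sqrt{30 + 7 \left(-9\right)}\right) 89 = \left(64 + \sqrt{30 - 63}\right) 89 = \left(64 + \sqrt{-33}\right) 89 = \left(64 + i \sqrt{33}\right) 89 = 5696 + 89 i \sqrt{33}$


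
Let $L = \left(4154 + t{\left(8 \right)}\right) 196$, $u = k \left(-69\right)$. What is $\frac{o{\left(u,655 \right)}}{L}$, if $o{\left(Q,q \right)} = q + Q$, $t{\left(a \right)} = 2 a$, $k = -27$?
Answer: $\frac{1259}{408660} \approx 0.0030808$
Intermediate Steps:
$u = 1863$ ($u = \left(-27\right) \left(-69\right) = 1863$)
$o{\left(Q,q \right)} = Q + q$
$L = 817320$ ($L = \left(4154 + 2 \cdot 8\right) 196 = \left(4154 + 16\right) 196 = 4170 \cdot 196 = 817320$)
$\frac{o{\left(u,655 \right)}}{L} = \frac{1863 + 655}{817320} = 2518 \cdot \frac{1}{817320} = \frac{1259}{408660}$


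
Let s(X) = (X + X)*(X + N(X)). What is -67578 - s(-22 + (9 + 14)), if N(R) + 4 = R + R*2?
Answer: -67578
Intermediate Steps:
N(R) = -4 + 3*R (N(R) = -4 + (R + R*2) = -4 + (R + 2*R) = -4 + 3*R)
s(X) = 2*X*(-4 + 4*X) (s(X) = (X + X)*(X + (-4 + 3*X)) = (2*X)*(-4 + 4*X) = 2*X*(-4 + 4*X))
-67578 - s(-22 + (9 + 14)) = -67578 - 8*(-22 + (9 + 14))*(-1 + (-22 + (9 + 14))) = -67578 - 8*(-22 + 23)*(-1 + (-22 + 23)) = -67578 - 8*(-1 + 1) = -67578 - 8*0 = -67578 - 1*0 = -67578 + 0 = -67578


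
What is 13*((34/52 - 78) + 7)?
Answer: -1829/2 ≈ -914.50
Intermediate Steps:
13*((34/52 - 78) + 7) = 13*((34*(1/52) - 78) + 7) = 13*((17/26 - 78) + 7) = 13*(-2011/26 + 7) = 13*(-1829/26) = -1829/2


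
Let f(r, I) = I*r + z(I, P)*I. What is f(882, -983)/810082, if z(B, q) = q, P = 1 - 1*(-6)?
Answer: -124841/115726 ≈ -1.0788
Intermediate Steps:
P = 7 (P = 1 + 6 = 7)
f(r, I) = 7*I + I*r (f(r, I) = I*r + 7*I = 7*I + I*r)
f(882, -983)/810082 = -983*(7 + 882)/810082 = -983*889*(1/810082) = -873887*1/810082 = -124841/115726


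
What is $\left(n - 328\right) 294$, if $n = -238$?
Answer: $-166404$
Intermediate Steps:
$\left(n - 328\right) 294 = \left(-238 - 328\right) 294 = \left(-566\right) 294 = -166404$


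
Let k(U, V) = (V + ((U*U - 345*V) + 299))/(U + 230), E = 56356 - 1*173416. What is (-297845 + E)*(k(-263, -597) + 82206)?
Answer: -337174207870/11 ≈ -3.0652e+10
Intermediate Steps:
E = -117060 (E = 56356 - 173416 = -117060)
k(U, V) = (299 + U² - 344*V)/(230 + U) (k(U, V) = (V + ((U² - 345*V) + 299))/(230 + U) = (V + (299 + U² - 345*V))/(230 + U) = (299 + U² - 344*V)/(230 + U))
(-297845 + E)*(k(-263, -597) + 82206) = (-297845 - 117060)*((299 + (-263)² - 344*(-597))/(230 - 263) + 82206) = -414905*((299 + 69169 + 205368)/(-33) + 82206) = -414905*(-1/33*274836 + 82206) = -414905*(-91612/11 + 82206) = -414905*812654/11 = -337174207870/11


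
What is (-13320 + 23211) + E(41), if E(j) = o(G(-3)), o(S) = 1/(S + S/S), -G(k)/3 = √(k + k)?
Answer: (9892*I + 29673*√6)/(I + 3*√6) ≈ 9891.0 + 0.13361*I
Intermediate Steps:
G(k) = -3*√2*√k (G(k) = -3*√(k + k) = -3*√2*√k)
o(S) = 1/(1 + S) (o(S) = 1/(S + 1) = 1/(1 + S))
E(j) = 1/(1 - 3*I*√6) (E(j) = 1/(1 - 3*√2*√(-3)) = 1/(1 - 3*√2*I*√3) = 1/(1 - 3*I*√6))
(-13320 + 23211) + E(41) = (-13320 + 23211) + I/(I + 3*√6) = 9891 + I/(I + 3*√6)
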